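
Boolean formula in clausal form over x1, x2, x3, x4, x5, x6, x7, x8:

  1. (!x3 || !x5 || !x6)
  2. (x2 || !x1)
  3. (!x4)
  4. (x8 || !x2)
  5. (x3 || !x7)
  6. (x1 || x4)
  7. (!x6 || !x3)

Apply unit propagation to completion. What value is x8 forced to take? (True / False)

(!x4) stands alone — x4 = False.
(x1 || x4): since x4 = False, the clause reduces to (x1). x1 = True.
In (!x1 || x2), !x1 is now false; x2 must hold, so x2 = True.
(!x2 || x8) with x2 = True leaves only x8, so x8 = True.

True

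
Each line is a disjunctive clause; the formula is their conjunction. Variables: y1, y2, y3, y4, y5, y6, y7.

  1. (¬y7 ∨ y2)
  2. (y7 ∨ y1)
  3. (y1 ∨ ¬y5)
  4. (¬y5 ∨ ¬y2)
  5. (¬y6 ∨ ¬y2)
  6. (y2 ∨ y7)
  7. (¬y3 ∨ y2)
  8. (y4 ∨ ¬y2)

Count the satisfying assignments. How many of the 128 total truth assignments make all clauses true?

6

The models are:
  y1=F y2=T y3=F y4=T y5=F y6=F y7=T
  y1=F y2=T y3=T y4=T y5=F y6=F y7=T
  y1=T y2=T y3=F y4=T y5=F y6=F y7=F
  y1=T y2=T y3=F y4=T y5=F y6=F y7=T
  y1=T y2=T y3=T y4=T y5=F y6=F y7=F
  y1=T y2=T y3=T y4=T y5=F y6=F y7=T
That's 6 in total.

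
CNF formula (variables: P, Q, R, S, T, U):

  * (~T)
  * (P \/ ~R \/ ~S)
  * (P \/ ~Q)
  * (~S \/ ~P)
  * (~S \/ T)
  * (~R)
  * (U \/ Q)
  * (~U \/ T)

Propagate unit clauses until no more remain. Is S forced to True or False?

False

Unit clause (~T) sets T = False.
From (~S \/ T) and T = False: S = False.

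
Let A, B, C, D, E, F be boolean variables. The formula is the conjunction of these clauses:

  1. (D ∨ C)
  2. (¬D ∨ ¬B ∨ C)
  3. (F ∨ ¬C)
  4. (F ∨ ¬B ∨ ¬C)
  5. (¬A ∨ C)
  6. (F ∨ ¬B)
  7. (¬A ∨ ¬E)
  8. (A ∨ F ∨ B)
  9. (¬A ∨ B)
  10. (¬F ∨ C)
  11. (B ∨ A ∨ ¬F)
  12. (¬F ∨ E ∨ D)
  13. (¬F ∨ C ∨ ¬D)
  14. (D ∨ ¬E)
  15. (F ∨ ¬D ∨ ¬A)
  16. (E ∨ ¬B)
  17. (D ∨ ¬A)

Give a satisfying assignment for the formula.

Try A = False.
Branch on B: take B = True.
  then F is forced to True.
  then C is forced to True.
  then E is forced to True.
  then D is forced to True.
Every clause has at least one true literal under this assignment.

A=F  B=T  C=T  D=T  E=T  F=T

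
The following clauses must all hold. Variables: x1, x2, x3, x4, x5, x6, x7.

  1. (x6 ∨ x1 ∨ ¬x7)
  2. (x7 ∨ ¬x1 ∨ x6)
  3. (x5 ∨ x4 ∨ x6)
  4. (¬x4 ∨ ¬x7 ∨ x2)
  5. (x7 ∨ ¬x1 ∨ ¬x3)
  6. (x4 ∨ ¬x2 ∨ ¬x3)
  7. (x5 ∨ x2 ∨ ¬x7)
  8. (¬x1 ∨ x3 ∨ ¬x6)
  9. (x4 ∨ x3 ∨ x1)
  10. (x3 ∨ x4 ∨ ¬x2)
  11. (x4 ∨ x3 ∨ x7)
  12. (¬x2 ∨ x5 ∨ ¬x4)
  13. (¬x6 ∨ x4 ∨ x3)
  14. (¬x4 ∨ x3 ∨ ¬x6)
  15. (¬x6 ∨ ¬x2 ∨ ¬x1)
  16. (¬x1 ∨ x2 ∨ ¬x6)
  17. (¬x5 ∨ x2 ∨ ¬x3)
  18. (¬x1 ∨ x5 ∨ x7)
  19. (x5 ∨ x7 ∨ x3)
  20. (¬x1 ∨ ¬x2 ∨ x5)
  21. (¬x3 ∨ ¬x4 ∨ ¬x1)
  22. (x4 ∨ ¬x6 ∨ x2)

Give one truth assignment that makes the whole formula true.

x1=True, x2=True, x3=False, x4=True, x5=True, x6=False, x7=True

Set x1 = True and propagate.
For the remaining variables, x2 = True, x3 = False, x4 = True, x5 = True, x6 = False, x7 = True works.
Every clause has at least one true literal under this assignment.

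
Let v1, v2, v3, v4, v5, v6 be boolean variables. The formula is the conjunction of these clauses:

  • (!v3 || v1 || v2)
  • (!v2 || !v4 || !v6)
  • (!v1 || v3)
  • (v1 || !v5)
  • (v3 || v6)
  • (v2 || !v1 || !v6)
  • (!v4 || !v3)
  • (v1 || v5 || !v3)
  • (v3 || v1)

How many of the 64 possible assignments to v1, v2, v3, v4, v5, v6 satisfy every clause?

6

Satisfying assignments:
  v1=T v2=F v3=T v4=F v5=F v6=F
  v1=T v2=F v3=T v4=F v5=T v6=F
  v1=T v2=T v3=T v4=F v5=F v6=F
  v1=T v2=T v3=T v4=F v5=F v6=T
  v1=T v2=T v3=T v4=F v5=T v6=F
  v1=T v2=T v3=T v4=F v5=T v6=T
Count: 6.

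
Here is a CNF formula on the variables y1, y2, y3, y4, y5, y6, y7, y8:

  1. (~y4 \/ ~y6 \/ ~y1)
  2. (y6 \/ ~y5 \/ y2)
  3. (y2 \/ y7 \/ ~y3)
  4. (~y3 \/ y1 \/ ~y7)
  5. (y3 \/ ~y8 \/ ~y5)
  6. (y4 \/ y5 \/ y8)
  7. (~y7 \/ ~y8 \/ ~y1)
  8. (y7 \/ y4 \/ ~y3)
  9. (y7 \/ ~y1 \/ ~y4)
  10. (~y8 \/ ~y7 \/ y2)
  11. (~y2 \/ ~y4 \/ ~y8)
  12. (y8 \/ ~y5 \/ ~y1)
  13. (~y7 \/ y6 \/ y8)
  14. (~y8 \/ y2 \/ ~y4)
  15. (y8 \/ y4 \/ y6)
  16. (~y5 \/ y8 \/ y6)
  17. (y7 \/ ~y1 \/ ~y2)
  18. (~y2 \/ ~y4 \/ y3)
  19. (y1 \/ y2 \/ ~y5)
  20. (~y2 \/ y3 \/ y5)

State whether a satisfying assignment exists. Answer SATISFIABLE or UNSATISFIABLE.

SATISFIABLE

Branch on y1: take y1 = True.
For the remaining variables, y2 = False, y3 = False, y4 = False, y5 = False, y6 = False, y7 = False, y8 = True works.
So y1 = 1  y2 = 0  y3 = 0  y4 = 0  y5 = 0  y6 = 0  y7 = 0  y8 = 1 is a satisfying assignment.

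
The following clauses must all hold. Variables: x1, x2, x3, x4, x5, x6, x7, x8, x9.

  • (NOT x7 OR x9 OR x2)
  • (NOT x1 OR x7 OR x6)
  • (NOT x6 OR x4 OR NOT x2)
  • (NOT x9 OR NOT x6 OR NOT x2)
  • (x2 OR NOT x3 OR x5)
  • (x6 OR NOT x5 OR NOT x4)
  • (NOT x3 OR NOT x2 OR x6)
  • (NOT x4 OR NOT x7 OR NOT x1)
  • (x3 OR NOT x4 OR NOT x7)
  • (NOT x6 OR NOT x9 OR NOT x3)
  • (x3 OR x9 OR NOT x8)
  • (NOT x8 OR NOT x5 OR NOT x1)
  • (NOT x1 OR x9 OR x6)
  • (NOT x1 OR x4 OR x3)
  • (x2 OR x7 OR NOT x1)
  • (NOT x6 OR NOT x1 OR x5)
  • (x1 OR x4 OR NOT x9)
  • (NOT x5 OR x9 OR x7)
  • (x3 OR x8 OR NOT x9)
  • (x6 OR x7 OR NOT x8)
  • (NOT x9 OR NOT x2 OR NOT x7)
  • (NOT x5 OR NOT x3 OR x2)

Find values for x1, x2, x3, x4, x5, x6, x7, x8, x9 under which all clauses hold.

x1=F, x2=T, x3=T, x4=T, x5=F, x6=T, x7=F, x8=T, x9=F

Try x1 = False.
Set x2 = True and propagate.
The remaining clauses are satisfied by x3 = True, x4 = True, x5 = False, x6 = True, x7 = False, x8 = True, x9 = False.
Every clause has at least one true literal under this assignment.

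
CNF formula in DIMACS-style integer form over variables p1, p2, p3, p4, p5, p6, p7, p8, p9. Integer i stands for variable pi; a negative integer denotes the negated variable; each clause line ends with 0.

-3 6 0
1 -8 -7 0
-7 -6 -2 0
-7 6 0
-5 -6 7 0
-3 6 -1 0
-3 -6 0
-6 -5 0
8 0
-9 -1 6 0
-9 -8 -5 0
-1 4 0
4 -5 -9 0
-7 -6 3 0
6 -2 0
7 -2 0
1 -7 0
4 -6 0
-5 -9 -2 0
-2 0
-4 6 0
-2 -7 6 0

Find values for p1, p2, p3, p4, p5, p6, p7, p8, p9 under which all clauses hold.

p1=F, p2=F, p3=F, p4=F, p5=T, p6=F, p7=F, p8=T, p9=F

Check each clause:
  1. {¬p3, p6} — ¬p3 is true.
  2. {¬p7, ¬p8, p1} — ¬p7 is true.
  3. {¬p2, ¬p6, ¬p7} — ¬p7 is true.
  4. {p6, ¬p7} — ¬p7 is true.
  5. {¬p6, ¬p5, p7} — ¬p6 is true.
  6. {¬p1, ¬p3, p6} — ¬p3 is true.
  7. {¬p6, ¬p3} — ¬p6 is true.
  8. {¬p5, ¬p6} — ¬p6 is true.
  9. {p8} — p8 is true.
  10. {¬p9, p6, ¬p1} — ¬p1 is true.
  11. {¬p9, ¬p5, ¬p8} — ¬p9 is true.
  12. {p4, ¬p1} — ¬p1 is true.
  13. {¬p9, ¬p5, p4} — ¬p9 is true.
  14. {¬p6, ¬p7, p3} — ¬p7 is true.
  15. {¬p2, p6} — ¬p2 is true.
  16. {p7, ¬p2} — ¬p2 is true.
  17. {¬p7, p1} — ¬p7 is true.
  18. {¬p6, p4} — ¬p6 is true.
  19. {¬p2, ¬p9, ¬p5} — ¬p2 is true.
  20. {¬p2} — ¬p2 is true.
  21. {¬p4, p6} — ¬p4 is true.
  22. {¬p2, p6, ¬p7} — ¬p7 is true.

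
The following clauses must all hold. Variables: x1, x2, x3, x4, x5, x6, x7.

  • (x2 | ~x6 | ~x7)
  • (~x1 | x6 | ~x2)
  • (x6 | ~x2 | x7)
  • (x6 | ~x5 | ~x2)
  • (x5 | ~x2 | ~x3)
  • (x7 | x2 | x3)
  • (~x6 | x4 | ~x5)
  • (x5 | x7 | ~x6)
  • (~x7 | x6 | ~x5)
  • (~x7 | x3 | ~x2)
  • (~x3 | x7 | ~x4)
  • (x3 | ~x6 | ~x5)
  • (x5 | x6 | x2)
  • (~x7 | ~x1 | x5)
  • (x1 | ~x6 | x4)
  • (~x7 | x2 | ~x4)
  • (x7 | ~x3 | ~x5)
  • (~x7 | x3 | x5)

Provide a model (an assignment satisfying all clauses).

x1=F, x2=T, x3=T, x4=T, x5=T, x6=T, x7=T

Check each clause:
  1. (~x7 | ~x6 | x2) — x2 is true.
  2. (~x1 | x6 | ~x2) — x6 is true.
  3. (x6 | ~x2 | x7) — x6 is true.
  4. (x6 | ~x5 | ~x2) — x6 is true.
  5. (x5 | ~x3 | ~x2) — x5 is true.
  6. (x3 | x7 | x2) — x2 is true.
  7. (~x5 | x4 | ~x6) — x4 is true.
  8. (x7 | ~x6 | x5) — x5 is true.
  9. (x6 | ~x7 | ~x5) — x6 is true.
  10. (x3 | ~x7 | ~x2) — x3 is true.
  11. (x7 | ~x4 | ~x3) — x7 is true.
  12. (~x5 | ~x6 | x3) — x3 is true.
  13. (x5 | x6 | x2) — x2 is true.
  14. (~x7 | ~x1 | x5) — x5 is true.
  15. (x1 | ~x6 | x4) — x4 is true.
  16. (~x7 | x2 | ~x4) — x2 is true.
  17. (~x5 | x7 | ~x3) — x7 is true.
  18. (x5 | ~x7 | x3) — x3 is true.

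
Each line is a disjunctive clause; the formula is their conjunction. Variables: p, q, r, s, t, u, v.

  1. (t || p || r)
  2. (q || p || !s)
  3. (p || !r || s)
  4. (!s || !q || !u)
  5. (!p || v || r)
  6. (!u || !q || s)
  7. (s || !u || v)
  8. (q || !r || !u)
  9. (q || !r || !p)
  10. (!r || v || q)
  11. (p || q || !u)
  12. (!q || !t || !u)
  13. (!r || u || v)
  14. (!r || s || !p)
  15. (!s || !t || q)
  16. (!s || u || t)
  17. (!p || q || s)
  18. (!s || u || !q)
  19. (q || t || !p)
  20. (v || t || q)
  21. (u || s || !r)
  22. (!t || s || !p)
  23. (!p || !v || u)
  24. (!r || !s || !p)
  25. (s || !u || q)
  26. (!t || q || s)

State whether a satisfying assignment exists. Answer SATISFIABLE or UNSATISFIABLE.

Branch on p: take p = False.
Try q = True.
Branch on r: take r = False.
  then t is forced to True.
  then u is forced to False.
  then s is forced to False.
v is now unconstrained; take v = False.
So p=False  q=True  r=False  s=False  t=True  u=False  v=False is a satisfying assignment.

SATISFIABLE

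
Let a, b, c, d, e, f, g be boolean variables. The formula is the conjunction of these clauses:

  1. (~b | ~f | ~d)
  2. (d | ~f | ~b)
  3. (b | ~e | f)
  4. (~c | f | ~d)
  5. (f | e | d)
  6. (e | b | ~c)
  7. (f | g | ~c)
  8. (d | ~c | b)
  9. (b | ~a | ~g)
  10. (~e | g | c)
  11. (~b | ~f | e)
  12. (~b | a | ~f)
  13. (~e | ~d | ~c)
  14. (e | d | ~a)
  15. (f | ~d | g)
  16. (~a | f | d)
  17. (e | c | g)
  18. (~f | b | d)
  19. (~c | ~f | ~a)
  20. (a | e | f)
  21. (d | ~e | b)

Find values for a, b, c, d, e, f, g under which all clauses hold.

Try a = True.
For the remaining variables, b = True, c = False, d = True, e = False, f = False, g = True works.

a = True, b = True, c = False, d = True, e = False, f = False, g = True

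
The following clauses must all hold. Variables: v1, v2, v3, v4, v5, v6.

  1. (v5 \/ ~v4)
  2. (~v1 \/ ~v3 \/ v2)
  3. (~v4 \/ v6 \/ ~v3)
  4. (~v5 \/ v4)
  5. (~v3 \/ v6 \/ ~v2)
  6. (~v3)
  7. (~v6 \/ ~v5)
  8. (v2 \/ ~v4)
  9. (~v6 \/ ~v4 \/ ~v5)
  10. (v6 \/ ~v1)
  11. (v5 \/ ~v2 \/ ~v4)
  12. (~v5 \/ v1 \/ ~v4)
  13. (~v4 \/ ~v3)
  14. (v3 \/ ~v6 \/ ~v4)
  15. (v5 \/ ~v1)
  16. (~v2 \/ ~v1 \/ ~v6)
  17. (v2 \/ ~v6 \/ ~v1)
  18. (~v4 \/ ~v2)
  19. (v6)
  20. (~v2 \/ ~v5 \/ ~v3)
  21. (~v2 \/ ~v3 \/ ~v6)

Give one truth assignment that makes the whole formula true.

v1=F  v2=T  v3=F  v4=F  v5=F  v6=T

Unit propagation: (~v3) forces v3 = False.
(v6) is a unit clause, so v6 = True.
The clause (~v5) is unit: v5 must be False.
(~v4) is a unit clause, so v4 = False.
The clause (~v1) is unit: v1 must be False.
v2 is now unconstrained; take v2 = True.
Every clause has at least one true literal under this assignment.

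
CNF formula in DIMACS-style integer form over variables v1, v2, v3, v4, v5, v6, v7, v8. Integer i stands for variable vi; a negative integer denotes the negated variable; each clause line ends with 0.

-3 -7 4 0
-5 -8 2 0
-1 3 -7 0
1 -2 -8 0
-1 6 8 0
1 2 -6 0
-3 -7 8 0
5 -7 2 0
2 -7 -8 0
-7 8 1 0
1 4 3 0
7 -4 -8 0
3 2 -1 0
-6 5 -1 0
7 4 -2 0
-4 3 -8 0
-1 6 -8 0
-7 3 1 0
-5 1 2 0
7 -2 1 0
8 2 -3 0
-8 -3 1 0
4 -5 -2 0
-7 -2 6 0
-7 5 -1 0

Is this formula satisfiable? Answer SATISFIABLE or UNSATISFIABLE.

SATISFIABLE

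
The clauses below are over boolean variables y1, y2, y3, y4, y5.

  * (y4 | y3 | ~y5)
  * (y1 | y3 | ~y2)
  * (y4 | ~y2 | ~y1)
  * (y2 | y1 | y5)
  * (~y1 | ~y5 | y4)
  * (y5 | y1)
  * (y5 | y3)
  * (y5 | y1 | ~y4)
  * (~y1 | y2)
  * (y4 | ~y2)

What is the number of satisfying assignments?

Case analysis on y1 and y5:
  y1=T, y5=T: remaining (y2,y3,y4) ∈ {(T,F,T); (T,T,T)} — 2.
  y1=T, y5=F: remaining (y2,y3,y4) ∈ {(T,T,T)} — 1.
  y1=F, y5=T: remaining (y2,y3,y4) ∈ {(F,F,T); (F,T,F); (F,T,T); (T,T,T)} — 4.
  y1=F, y5=F: a clause becomes empty — 0.
Total: 2 + 1 + 4 + 0 = 7.

7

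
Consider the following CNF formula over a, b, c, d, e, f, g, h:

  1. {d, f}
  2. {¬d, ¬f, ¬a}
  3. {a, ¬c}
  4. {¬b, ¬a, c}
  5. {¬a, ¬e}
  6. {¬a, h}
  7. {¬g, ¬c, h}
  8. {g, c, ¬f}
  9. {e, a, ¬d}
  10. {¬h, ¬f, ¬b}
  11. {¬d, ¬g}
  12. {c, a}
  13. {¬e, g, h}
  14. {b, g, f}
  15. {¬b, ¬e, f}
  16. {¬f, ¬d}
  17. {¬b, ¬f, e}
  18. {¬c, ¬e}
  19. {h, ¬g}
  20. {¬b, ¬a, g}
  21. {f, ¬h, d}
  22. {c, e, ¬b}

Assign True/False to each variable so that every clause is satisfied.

Try a = True.
  then e is forced to False.
  then h is forced to True.
Try b = False.
For the remaining variables, c = True, d = False, f = True, g = True works.
Every clause has at least one true literal under this assignment.

a=T, b=F, c=T, d=F, e=F, f=T, g=T, h=T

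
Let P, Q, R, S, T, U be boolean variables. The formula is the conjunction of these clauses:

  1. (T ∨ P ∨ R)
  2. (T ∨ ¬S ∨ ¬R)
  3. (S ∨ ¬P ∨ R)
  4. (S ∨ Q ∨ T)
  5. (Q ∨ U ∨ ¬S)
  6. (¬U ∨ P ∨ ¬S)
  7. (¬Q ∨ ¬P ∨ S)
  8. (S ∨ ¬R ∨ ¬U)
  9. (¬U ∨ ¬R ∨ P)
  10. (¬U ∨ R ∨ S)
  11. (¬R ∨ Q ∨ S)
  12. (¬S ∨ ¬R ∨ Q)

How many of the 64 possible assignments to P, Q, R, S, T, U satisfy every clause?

14

Split on S, then R.
  S=T, R=T: remaining (P,Q,T,U) ∈ {(F,T,T,F); (T,T,T,F); (T,T,T,T)} — 3.
  S=T, R=F: 7 of the 16 assignments to (P,Q,T,U) work.
  S=F, R=T: remaining (P,Q,T,U) ∈ {(F,T,F,F); (F,T,T,F)} — 2.
  S=F, R=F: remaining (P,Q,T,U) ∈ {(F,F,T,F); (F,T,T,F)} — 2.
Total: 3 + 7 + 2 + 2 = 14.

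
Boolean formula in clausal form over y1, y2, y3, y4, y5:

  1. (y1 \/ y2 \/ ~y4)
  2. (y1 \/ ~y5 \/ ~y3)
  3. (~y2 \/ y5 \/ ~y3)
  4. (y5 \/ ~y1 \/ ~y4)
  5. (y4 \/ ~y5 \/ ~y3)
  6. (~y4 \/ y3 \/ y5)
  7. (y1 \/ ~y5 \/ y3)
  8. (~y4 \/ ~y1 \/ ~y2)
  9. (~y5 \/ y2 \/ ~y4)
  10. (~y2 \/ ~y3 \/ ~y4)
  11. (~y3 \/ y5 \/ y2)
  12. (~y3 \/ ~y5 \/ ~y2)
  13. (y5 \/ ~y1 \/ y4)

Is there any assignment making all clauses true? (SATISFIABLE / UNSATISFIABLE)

Set y1 = True and propagate.
For the remaining variables, y2 = False, y3 = False, y4 = False, y5 = True works.
So y1 = T, y2 = F, y3 = F, y4 = F, y5 = T is a satisfying assignment.

SATISFIABLE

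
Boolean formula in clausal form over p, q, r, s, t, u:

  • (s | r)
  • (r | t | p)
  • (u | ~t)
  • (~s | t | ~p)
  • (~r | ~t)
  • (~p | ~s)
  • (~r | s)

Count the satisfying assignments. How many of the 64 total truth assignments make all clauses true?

The models are:
  p=0 q=0 r=0 s=1 t=1 u=1
  p=0 q=0 r=1 s=1 t=0 u=0
  p=0 q=0 r=1 s=1 t=0 u=1
  p=0 q=1 r=0 s=1 t=1 u=1
  p=0 q=1 r=1 s=1 t=0 u=0
  p=0 q=1 r=1 s=1 t=0 u=1
Count: 6.

6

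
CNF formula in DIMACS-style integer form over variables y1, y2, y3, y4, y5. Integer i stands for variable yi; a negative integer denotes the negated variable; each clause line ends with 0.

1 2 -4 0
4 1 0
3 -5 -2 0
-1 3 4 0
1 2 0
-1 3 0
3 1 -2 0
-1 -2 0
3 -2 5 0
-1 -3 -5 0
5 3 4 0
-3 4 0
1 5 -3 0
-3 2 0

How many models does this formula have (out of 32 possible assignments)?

The models are:
  y1=F y2=T y3=T y4=T y5=T
That's 1 in total.

1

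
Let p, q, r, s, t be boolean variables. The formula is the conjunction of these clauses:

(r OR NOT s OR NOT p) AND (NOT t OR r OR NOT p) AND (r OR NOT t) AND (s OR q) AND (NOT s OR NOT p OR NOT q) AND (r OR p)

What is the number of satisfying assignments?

11

Split on p, then r.
  p=T, r=T: remaining (q,s,t) ∈ {(F,T,F); (F,T,T); (T,F,F); (T,F,T)} — 4.
  p=T, r=F: remaining (q,s,t) ∈ {(T,F,F)} — 1.
  p=F, r=T: t free; 3 ways for (q,s) × 2^1 = 6.
  p=F, r=F: a clause becomes empty — 0.
Total: 4 + 1 + 6 + 0 = 11.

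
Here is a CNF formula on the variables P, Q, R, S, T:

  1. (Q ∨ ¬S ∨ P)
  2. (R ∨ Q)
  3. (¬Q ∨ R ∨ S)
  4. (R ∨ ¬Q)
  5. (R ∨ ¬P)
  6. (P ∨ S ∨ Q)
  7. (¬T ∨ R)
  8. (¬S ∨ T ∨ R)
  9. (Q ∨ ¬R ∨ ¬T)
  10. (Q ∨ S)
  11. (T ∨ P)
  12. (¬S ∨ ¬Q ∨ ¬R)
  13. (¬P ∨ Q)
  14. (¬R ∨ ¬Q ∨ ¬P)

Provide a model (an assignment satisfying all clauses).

P=F, Q=T, R=T, S=F, T=T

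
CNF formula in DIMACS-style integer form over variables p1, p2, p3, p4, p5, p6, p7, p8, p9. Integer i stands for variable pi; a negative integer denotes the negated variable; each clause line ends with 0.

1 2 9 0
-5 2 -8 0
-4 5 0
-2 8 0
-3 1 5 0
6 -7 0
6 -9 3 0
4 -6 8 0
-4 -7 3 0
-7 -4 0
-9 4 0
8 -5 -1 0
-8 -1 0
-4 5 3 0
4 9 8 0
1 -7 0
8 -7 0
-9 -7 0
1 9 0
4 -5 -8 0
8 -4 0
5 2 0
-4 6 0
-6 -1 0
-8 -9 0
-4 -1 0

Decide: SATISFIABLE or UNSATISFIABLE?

UNSATISFIABLE

p4 = True:
  propagation gives p5=True, p7=False, p8=True, p2=True; an empty clause results — contradiction.
p4 = False:
  propagation gives p9=False, p8=True, p1=False; an empty clause results — contradiction.
Every branch closes, so no satisfying assignment exists.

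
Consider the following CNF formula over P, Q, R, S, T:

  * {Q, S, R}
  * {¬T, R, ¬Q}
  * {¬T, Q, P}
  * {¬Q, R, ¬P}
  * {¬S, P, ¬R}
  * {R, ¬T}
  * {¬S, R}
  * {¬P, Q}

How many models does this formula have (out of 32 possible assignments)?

Case analysis on R and Q:
  R=1, Q=1: T free; 3 ways for (P,S) × 2^1 = 6.
  R=1, Q=0: remaining (P,S,T) ∈ {(0,0,0)} — 1.
  R=0, Q=1: remaining (P,S,T) ∈ {(0,0,0)} — 1.
  R=0, Q=0: a clause becomes empty — 0.
Total: 6 + 1 + 1 + 0 = 8.

8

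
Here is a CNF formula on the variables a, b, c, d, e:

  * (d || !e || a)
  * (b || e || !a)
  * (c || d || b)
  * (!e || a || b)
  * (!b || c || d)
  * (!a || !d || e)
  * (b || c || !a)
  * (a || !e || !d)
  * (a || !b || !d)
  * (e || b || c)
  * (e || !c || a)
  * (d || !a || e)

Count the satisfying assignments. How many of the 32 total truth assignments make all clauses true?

5

Satisfying assignments:
  a=1 b=0 c=1 d=0 e=1
  a=1 b=0 c=1 d=1 e=1
  a=1 b=1 c=0 d=1 e=1
  a=1 b=1 c=1 d=0 e=1
  a=1 b=1 c=1 d=1 e=1
That's 5 in total.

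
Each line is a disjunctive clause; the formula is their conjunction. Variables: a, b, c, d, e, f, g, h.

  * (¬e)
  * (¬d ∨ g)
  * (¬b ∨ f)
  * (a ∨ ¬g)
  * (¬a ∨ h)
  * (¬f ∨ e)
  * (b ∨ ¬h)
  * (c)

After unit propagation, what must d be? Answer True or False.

Unit clause (¬e) sets e = False.
(e ∨ ¬f): since e = False, the clause reduces to (¬f). f = False.
From (f ∨ ¬b) and f = False: b = False.
From (¬h ∨ b) and b = False: h = False.
(¬a ∨ h): since h = False, the clause reduces to (¬a). a = False.
In (¬g ∨ a), a is now false; ¬g must hold, so g = False.
(¬d ∨ g): since g = False, the clause reduces to (¬d). d = False.

False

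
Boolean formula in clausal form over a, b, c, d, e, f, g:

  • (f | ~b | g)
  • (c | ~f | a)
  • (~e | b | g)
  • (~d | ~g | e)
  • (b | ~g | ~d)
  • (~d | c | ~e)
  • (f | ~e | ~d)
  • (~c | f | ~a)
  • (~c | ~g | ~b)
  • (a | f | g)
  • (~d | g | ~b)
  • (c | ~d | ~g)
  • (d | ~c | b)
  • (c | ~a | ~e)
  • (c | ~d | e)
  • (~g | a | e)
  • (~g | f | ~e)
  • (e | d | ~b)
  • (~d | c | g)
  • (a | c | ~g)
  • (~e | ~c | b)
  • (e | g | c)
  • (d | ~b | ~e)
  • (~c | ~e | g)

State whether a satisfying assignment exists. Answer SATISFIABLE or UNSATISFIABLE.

SATISFIABLE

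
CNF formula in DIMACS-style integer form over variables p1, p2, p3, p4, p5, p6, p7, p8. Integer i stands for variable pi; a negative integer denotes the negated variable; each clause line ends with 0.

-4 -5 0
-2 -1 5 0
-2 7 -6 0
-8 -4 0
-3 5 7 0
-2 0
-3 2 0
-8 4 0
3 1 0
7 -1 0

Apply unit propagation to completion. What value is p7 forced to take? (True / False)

True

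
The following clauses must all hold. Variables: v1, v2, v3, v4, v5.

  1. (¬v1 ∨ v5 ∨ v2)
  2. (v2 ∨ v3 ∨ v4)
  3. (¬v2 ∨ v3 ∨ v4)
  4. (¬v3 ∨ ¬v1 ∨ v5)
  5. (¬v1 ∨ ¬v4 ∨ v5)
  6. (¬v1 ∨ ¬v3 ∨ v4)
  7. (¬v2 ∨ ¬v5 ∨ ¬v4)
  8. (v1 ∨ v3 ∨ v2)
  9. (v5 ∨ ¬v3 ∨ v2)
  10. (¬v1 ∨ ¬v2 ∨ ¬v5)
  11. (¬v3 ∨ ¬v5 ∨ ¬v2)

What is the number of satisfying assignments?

Case analysis on v2 and v3:
  v2=T, v3=T: remaining (v1,v4,v5) ∈ {(F,F,F); (F,T,F)} — 2.
  v2=T, v3=F: remaining (v1,v4,v5) ∈ {(F,T,F)} — 1.
  v2=F, v3=T: remaining (v1,v4,v5) ∈ {(F,F,T); (F,T,T); (T,T,T)} — 3.
  v2=F, v3=F: remaining (v1,v4,v5) ∈ {(T,T,T)} — 1.
Total: 2 + 1 + 3 + 1 = 7.

7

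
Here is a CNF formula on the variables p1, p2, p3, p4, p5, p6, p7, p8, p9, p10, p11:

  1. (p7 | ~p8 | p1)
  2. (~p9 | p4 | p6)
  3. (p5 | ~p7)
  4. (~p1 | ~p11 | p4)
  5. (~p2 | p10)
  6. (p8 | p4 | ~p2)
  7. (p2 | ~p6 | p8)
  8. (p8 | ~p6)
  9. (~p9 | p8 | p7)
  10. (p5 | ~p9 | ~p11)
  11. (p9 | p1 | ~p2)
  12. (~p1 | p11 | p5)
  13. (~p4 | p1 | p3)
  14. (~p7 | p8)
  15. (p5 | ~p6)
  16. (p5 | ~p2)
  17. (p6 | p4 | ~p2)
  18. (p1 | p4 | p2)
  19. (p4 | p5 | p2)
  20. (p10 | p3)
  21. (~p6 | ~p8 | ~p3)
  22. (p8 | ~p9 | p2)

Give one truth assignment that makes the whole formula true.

p1=1, p2=0, p3=1, p4=0, p5=1, p6=0, p7=1, p8=1, p9=0, p10=0, p11=0

Check each clause:
  1. (~p8 | p7 | p1) — p1 is true.
  2. (~p9 | p4 | p6) — ~p9 is true.
  3. (p5 | ~p7) — p5 is true.
  4. (~p11 | p4 | ~p1) — ~p11 is true.
  5. (p10 | ~p2) — ~p2 is true.
  6. (p4 | p8 | ~p2) — p8 is true.
  7. (p8 | p2 | ~p6) — p8 is true.
  8. (~p6 | p8) — p8 is true.
  9. (p8 | p7 | ~p9) — p8 is true.
  10. (~p11 | ~p9 | p5) — p5 is true.
  11. (~p2 | p9 | p1) — ~p2 is true.
  12. (p5 | ~p1 | p11) — p5 is true.
  13. (~p4 | p1 | p3) — p1 is true.
  14. (p8 | ~p7) — p8 is true.
  15. (p5 | ~p6) — ~p6 is true.
  16. (p5 | ~p2) — p5 is true.
  17. (~p2 | p4 | p6) — ~p2 is true.
  18. (p2 | p4 | p1) — p1 is true.
  19. (p4 | p2 | p5) — p5 is true.
  20. (p10 | p3) — p3 is true.
  21. (~p3 | ~p8 | ~p6) — ~p6 is true.
  22. (p2 | p8 | ~p9) — p8 is true.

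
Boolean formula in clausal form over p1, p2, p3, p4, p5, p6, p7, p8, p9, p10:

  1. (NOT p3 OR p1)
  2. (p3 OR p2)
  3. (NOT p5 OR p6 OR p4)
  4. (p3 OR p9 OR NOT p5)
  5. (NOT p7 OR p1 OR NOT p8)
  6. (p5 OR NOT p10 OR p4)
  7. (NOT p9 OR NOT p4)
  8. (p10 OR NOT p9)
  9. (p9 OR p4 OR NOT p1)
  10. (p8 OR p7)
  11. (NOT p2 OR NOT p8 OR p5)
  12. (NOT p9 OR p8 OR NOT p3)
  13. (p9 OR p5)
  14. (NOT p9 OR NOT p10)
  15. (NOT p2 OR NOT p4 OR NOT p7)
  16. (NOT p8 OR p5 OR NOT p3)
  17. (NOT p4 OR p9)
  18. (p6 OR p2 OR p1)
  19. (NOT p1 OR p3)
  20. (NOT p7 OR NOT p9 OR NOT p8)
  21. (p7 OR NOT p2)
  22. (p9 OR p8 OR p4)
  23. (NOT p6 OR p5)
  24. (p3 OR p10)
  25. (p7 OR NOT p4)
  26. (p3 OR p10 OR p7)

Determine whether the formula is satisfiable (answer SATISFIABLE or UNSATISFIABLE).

UNSATISFIABLE

p9 = True:
  propagation gives p4=False, p10=True; an empty clause results — contradiction.
p9 = False:
  propagation gives p5=True, p3=True, p1=True, p4=True; an empty clause results — contradiction.
Every branch closes, so no satisfying assignment exists.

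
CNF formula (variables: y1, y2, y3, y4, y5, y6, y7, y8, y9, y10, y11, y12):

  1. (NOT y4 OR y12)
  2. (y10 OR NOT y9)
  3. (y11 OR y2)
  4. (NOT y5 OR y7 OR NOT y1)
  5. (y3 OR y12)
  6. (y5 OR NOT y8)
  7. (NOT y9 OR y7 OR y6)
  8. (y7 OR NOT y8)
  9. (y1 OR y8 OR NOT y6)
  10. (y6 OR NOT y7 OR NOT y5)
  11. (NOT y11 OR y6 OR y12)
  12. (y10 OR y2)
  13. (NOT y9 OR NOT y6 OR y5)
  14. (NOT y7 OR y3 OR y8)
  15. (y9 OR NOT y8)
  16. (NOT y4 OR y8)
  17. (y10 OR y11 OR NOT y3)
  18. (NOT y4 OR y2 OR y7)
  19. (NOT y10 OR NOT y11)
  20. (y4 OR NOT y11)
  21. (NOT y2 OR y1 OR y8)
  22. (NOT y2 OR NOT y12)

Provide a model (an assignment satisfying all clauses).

Try y1 = True.
Branch on y2: take y2 = True.
  then y12 is forced to False.
  then y4 is forced to False.
  then y3 is forced to True.
  then y11 is forced to False.
  then y10 is forced to True.
For the remaining variables, y5 = True, y6 = True, y7 = True, y8 = False, y9 = False works.

y1=True, y2=True, y3=True, y4=False, y5=True, y6=True, y7=True, y8=False, y9=False, y10=True, y11=False, y12=False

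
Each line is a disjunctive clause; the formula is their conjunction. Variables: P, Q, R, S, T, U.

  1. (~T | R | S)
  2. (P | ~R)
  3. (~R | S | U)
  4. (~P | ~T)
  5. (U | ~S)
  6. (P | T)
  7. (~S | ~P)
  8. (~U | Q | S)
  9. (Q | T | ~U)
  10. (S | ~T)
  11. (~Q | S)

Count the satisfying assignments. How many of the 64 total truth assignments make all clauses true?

Satisfying assignments:
  P=0 Q=0 R=0 S=1 T=1 U=1
  P=0 Q=1 R=0 S=1 T=1 U=1
  P=1 Q=0 R=0 S=0 T=0 U=0
That's 3 in total.

3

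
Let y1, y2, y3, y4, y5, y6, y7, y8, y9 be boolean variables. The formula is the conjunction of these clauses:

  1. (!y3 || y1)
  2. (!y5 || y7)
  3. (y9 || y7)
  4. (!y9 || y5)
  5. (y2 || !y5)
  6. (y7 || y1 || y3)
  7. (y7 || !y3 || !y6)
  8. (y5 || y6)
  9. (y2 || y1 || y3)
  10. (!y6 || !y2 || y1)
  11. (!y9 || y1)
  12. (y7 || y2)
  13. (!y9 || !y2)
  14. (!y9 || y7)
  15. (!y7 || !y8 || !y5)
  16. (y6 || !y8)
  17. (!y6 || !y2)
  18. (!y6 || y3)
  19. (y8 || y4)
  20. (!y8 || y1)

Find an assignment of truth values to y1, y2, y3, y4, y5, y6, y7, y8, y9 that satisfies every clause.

y1=T, y2=T, y3=T, y4=T, y5=T, y6=F, y7=T, y8=F, y9=F

Check each clause:
  1. (!y3 || y1) — y1 is true.
  2. (!y5 || y7) — y7 is true.
  3. (y9 || y7) — y7 is true.
  4. (!y9 || y5) — y5 is true.
  5. (y2 || !y5) — y2 is true.
  6. (y3 || y7 || y1) — y1 is true.
  7. (y7 || !y3 || !y6) — !y6 is true.
  8. (y6 || y5) — y5 is true.
  9. (y3 || y1 || y2) — y1 is true.
  10. (!y2 || !y6 || y1) — y1 is true.
  11. (y1 || !y9) — y1 is true.
  12. (y7 || y2) — y2 is true.
  13. (!y9 || !y2) — !y9 is true.
  14. (y7 || !y9) — !y9 is true.
  15. (!y5 || !y7 || !y8) — !y8 is true.
  16. (!y8 || y6) — !y8 is true.
  17. (!y2 || !y6) — !y6 is true.
  18. (y3 || !y6) — !y6 is true.
  19. (y8 || y4) — y4 is true.
  20. (y1 || !y8) — !y8 is true.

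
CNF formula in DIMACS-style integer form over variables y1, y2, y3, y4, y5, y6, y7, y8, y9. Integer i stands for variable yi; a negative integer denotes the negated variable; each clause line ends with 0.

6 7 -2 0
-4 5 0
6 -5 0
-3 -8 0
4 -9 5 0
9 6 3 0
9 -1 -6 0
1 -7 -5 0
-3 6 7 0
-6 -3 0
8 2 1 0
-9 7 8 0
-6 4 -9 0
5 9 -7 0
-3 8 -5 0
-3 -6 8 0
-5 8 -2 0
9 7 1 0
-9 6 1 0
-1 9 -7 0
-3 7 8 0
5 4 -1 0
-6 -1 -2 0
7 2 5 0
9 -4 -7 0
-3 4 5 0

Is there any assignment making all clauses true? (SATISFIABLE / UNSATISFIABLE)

SATISFIABLE

Set y1 = False and propagate.
For the remaining variables, y2 = False, y3 = False, y4 = True, y5 = True, y6 = True, y7 = False, y8 = True, y9 = True works.
Every clause has at least one true literal under this assignment.
So y1=F, y2=F, y3=F, y4=T, y5=T, y6=T, y7=F, y8=T, y9=T is a satisfying assignment.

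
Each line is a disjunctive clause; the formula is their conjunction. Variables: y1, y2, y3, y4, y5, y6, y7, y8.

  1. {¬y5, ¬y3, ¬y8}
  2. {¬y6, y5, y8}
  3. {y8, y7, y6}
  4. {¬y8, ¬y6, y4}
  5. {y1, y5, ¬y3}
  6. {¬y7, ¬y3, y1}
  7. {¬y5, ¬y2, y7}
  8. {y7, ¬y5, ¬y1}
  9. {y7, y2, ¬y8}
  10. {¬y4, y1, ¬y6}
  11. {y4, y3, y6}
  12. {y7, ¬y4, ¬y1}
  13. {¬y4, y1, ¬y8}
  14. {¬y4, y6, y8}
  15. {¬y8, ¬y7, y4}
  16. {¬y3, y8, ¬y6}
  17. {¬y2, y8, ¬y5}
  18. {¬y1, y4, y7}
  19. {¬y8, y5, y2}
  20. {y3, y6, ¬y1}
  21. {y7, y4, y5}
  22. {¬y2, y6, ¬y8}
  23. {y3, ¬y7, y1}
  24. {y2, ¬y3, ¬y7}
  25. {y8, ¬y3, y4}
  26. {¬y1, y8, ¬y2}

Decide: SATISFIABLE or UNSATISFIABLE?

SATISFIABLE

Try y1 = True.
Try y2 = True.
  then y8 is forced to True.
  then y6 is forced to True.
  then y4 is forced to True.
  then y7 is forced to True.
The remaining clauses are satisfied by y3 = False, y5 = True.
Every clause has at least one true literal under this assignment.
So y1=T, y2=T, y3=F, y4=T, y5=T, y6=T, y7=T, y8=T is a satisfying assignment.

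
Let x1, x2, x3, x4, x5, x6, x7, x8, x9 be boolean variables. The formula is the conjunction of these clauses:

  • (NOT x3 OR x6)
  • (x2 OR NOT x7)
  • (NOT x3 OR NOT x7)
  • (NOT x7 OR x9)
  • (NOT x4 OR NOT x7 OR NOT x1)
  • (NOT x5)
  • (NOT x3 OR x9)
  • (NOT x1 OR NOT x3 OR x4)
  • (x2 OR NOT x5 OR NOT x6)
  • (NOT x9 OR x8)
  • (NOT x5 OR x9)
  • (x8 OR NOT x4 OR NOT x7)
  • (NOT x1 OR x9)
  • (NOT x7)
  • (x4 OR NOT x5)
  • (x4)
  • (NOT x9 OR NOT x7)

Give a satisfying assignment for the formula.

x1=F, x2=T, x3=F, x4=T, x5=F, x6=F, x7=F, x8=F, x9=F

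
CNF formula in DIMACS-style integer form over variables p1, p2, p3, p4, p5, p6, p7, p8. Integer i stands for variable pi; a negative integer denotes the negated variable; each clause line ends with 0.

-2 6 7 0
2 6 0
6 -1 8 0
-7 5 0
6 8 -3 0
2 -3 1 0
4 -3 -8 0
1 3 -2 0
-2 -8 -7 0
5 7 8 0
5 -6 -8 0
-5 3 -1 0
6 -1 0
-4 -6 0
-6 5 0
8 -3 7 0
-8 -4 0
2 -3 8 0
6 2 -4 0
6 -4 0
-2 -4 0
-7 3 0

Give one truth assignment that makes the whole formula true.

Try p1 = False.
Set p2 = True and propagate.
  then p3 is forced to True.
  then p4 is forced to False.
  then p8 is forced to False.
  then p6 is forced to True.
  then p5 is forced to True.
  then p7 is forced to True.
Every clause has at least one true literal under this assignment.
Check each clause:
  1. (p6 ∨ ¬p2 ∨ p7) — p6 is true.
  2. (p2 ∨ p6) — p2 is true.
  3. (p8 ∨ ¬p1 ∨ p6) — p6 is true.
  4. (p5 ∨ ¬p7) — p5 is true.
  5. (¬p3 ∨ p8 ∨ p6) — p6 is true.
  6. (p2 ∨ p1 ∨ ¬p3) — p2 is true.
  7. (¬p3 ∨ p4 ∨ ¬p8) — ¬p8 is true.
  8. (p3 ∨ p1 ∨ ¬p2) — p3 is true.
  9. (¬p2 ∨ ¬p8 ∨ ¬p7) — ¬p8 is true.
  10. (p5 ∨ p7 ∨ p8) — p5 is true.
  11. (p5 ∨ ¬p6 ∨ ¬p8) — ¬p8 is true.
  12. (¬p5 ∨ p3 ∨ ¬p1) — p3 is true.
  13. (p6 ∨ ¬p1) — ¬p1 is true.
  14. (¬p6 ∨ ¬p4) — ¬p4 is true.
  15. (p5 ∨ ¬p6) — p5 is true.
  16. (p7 ∨ ¬p3 ∨ p8) — p7 is true.
  17. (¬p4 ∨ ¬p8) — ¬p8 is true.
  18. (¬p3 ∨ p8 ∨ p2) — p2 is true.
  19. (¬p4 ∨ p6 ∨ p2) — p2 is true.
  20. (p6 ∨ ¬p4) — ¬p4 is true.
  21. (¬p4 ∨ ¬p2) — ¬p4 is true.
  22. (¬p7 ∨ p3) — p3 is true.

p1 = F, p2 = T, p3 = T, p4 = F, p5 = T, p6 = T, p7 = T, p8 = F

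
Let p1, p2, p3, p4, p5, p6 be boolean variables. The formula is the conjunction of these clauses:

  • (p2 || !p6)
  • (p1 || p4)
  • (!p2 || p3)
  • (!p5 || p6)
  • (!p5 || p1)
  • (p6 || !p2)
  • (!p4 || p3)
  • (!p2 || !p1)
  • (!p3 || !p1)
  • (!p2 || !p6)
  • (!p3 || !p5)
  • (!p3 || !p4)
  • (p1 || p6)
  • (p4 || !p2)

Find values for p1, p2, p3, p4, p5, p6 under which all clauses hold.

p1 = True, p2 = False, p3 = False, p4 = False, p5 = False, p6 = False

Pure literal: p5 appears only negated; assign p5 = False.
Try p1 = True.
  then p2 is forced to False.
  then p6 is forced to False.
  then p3 is forced to False.
  then p4 is forced to False.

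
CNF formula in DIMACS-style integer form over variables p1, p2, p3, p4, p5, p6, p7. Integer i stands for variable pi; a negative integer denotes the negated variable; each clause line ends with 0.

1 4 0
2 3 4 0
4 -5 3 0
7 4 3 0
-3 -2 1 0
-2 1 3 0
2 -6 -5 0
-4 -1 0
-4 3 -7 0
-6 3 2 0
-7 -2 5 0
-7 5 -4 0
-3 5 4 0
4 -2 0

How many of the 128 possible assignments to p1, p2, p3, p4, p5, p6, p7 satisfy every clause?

8

Case analysis on p4 and p3:
  p4=1, p3=1: remaining (p1,p2,p5,p6,p7) ∈ {(0,0,0,0,0); (0,0,0,1,0); (0,0,1,0,0); (0,0,1,0,1)} — 4.
  p4=1, p3=0: remaining (p1,p2,p5,p6,p7) ∈ {(0,0,0,0,0); (0,0,1,0,0)} — 2.
  p4=0, p3=1: remaining (p1,p2,p5,p6,p7) ∈ {(1,0,1,0,0); (1,0,1,0,1)} — 2.
  p4=0, p3=0: a clause becomes empty — 0.
Total: 4 + 2 + 2 + 0 = 8.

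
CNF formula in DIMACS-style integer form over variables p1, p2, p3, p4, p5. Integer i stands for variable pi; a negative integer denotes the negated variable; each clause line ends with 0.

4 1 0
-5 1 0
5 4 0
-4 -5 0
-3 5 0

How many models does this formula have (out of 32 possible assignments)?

The models are:
  p1=0 p2=0 p3=0 p4=1 p5=0
  p1=0 p2=1 p3=0 p4=1 p5=0
  p1=1 p2=0 p3=0 p4=0 p5=1
  p1=1 p2=0 p3=0 p4=1 p5=0
  p1=1 p2=0 p3=1 p4=0 p5=1
  p1=1 p2=1 p3=0 p4=0 p5=1
  p1=1 p2=1 p3=0 p4=1 p5=0
  p1=1 p2=1 p3=1 p4=0 p5=1
That's 8 in total.

8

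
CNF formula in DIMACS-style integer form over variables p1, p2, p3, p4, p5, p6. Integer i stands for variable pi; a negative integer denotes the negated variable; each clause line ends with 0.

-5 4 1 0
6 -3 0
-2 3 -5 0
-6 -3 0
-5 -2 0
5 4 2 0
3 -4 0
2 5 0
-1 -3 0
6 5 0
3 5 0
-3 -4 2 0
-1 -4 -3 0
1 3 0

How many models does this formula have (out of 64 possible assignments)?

2

Satisfying assignments:
  p1=T p2=F p3=F p4=F p5=T p6=F
  p1=T p2=F p3=F p4=F p5=T p6=T
That's 2 in total.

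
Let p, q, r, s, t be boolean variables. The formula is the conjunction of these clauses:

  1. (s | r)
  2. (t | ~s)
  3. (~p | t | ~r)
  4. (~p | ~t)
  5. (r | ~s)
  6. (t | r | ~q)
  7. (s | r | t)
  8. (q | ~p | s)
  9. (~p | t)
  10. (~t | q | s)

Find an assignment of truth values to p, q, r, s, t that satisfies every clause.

p=False, q=True, r=True, s=False, t=True

Check each clause:
  1. (r | s) — r is true.
  2. (~s | t) — ~s is true.
  3. (~p | t | ~r) — t is true.
  4. (~p | ~t) — ~p is true.
  5. (~s | r) — r is true.
  6. (~q | t | r) — r is true.
  7. (t | r | s) — r is true.
  8. (s | q | ~p) — q is true.
  9. (~p | t) — t is true.
  10. (~t | q | s) — q is true.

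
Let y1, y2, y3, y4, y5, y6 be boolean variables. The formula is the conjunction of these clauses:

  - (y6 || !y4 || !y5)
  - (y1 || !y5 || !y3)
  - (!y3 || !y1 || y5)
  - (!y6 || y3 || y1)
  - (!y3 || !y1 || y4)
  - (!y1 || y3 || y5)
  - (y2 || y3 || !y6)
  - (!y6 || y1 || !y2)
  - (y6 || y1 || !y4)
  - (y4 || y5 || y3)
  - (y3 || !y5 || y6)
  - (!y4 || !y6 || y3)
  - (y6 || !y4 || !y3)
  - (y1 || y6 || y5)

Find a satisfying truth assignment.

y1 = T, y2 = T, y3 = T, y4 = T, y5 = T, y6 = T

Branch on y1: take y1 = True.
For the remaining variables, y2 = True, y3 = True, y4 = True, y5 = True, y6 = True works.
Every clause has at least one true literal under this assignment.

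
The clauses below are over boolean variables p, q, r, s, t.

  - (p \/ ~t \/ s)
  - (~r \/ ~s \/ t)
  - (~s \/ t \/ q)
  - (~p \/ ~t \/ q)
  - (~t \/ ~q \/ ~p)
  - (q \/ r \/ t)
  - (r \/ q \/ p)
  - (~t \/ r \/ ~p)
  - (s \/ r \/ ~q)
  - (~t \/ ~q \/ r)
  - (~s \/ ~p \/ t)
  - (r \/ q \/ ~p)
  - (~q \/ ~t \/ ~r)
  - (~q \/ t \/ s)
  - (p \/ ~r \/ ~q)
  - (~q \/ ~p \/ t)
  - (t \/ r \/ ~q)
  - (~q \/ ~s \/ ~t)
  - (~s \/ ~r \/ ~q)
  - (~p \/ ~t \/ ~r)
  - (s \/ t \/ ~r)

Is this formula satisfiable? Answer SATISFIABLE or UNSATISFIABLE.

SATISFIABLE

Set p = False and propagate.
Try q = False.
  then r is forced to True.
The remaining clauses are satisfied by s = True, t = True.
So p = False  q = False  r = True  s = True  t = True is a satisfying assignment.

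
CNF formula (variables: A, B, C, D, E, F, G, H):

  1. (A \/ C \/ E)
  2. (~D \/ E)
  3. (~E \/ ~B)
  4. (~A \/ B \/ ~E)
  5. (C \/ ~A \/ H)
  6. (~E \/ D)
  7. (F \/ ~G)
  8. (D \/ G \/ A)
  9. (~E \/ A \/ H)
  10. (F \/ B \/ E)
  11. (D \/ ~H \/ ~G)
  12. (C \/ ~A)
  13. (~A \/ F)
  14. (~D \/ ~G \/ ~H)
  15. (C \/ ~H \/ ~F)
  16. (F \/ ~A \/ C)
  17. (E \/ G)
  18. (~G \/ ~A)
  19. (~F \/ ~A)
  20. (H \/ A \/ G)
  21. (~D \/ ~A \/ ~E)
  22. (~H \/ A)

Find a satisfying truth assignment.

A = False, B = False, C = True, D = False, E = False, F = True, G = True, H = False

Pure literal: C appears only positively; assign C = True.
Try A = False.
  then H is forced to False.
  then E is forced to False.
  then D is forced to False.
  then G is forced to True.
  then F is forced to True.
B is now unconstrained; take B = False.
Every clause has at least one true literal under this assignment.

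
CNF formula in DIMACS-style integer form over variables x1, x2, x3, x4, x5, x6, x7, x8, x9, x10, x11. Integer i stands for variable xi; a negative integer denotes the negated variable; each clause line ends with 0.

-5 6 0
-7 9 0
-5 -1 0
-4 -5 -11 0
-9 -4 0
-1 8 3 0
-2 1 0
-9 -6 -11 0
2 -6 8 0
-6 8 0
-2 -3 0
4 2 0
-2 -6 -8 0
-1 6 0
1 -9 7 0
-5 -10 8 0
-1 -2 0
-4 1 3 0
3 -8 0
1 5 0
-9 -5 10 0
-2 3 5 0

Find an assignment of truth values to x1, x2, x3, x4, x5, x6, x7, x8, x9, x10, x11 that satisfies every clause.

x1=True, x2=False, x3=True, x4=True, x5=False, x6=True, x7=False, x8=True, x9=False, x10=True, x11=True

Check each clause:
  1. (x6 OR NOT x5) — NOT x5 is true.
  2. (x9 OR NOT x7) — NOT x7 is true.
  3. (NOT x5 OR NOT x1) — NOT x5 is true.
  4. (NOT x11 OR NOT x5 OR NOT x4) — NOT x5 is true.
  5. (NOT x4 OR NOT x9) — NOT x9 is true.
  6. (NOT x1 OR x3 OR x8) — x8 is true.
  7. (NOT x2 OR x1) — x1 is true.
  8. (NOT x9 OR NOT x6 OR NOT x11) — NOT x9 is true.
  9. (NOT x6 OR x8 OR x2) — x8 is true.
  10. (x8 OR NOT x6) — x8 is true.
  11. (NOT x3 OR NOT x2) — NOT x2 is true.
  12. (x2 OR x4) — x4 is true.
  13. (NOT x8 OR NOT x6 OR NOT x2) — NOT x2 is true.
  14. (NOT x1 OR x6) — x6 is true.
  15. (NOT x9 OR x1 OR x7) — x1 is true.
  16. (NOT x10 OR NOT x5 OR x8) — x8 is true.
  17. (NOT x2 OR NOT x1) — NOT x2 is true.
  18. (x1 OR x3 OR NOT x4) — x1 is true.
  19. (NOT x8 OR x3) — x3 is true.
  20. (x5 OR x1) — x1 is true.
  21. (NOT x5 OR x10 OR NOT x9) — x10 is true.
  22. (x3 OR NOT x2 OR x5) — x3 is true.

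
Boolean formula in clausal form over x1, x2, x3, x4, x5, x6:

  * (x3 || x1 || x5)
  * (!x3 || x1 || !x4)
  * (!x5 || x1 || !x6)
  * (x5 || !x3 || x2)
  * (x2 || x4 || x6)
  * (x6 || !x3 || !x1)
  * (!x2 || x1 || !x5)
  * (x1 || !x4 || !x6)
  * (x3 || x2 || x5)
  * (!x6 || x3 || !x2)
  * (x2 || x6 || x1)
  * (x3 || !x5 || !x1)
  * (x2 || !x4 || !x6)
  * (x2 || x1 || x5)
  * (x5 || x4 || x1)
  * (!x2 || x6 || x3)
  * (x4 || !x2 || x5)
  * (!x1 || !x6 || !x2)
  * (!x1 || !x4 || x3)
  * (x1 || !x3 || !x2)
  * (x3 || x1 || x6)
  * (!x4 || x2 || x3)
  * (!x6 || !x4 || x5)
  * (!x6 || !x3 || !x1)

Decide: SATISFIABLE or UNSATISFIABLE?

UNSATISFIABLE

x1 = True:
  x2 = True:
    propagation gives x6=False, x3=False; an empty clause results — contradiction.
  x2 = False:
    x3 = True:
      propagation gives x5=True, x6=True; contradiction.
    x3 = False:
      propagation gives x5=True; contradiction.
x1 = False:
  x2 = True:
    propagation gives x5=False, x3=True; an empty clause results — contradiction.
  x2 = False:
    propagation gives x6=True, x5=False; an empty clause results — contradiction.
Every branch closes, so no satisfying assignment exists.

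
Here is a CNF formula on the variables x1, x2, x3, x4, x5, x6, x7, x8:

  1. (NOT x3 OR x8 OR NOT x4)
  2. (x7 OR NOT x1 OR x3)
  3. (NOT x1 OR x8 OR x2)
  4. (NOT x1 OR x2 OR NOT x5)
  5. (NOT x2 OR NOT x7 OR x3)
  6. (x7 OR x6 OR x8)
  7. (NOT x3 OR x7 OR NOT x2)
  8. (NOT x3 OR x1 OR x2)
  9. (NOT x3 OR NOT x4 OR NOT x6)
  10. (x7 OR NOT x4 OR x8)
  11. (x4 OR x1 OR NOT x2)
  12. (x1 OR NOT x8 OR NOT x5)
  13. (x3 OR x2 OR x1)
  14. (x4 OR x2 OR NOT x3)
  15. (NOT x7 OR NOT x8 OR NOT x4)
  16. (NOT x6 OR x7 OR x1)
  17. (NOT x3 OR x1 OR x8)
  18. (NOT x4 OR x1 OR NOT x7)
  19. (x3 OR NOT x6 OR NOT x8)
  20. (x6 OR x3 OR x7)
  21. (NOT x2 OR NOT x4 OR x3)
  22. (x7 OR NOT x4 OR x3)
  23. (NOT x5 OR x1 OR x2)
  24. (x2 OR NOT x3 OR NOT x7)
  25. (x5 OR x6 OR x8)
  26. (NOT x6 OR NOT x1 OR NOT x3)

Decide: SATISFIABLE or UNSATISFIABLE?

SATISFIABLE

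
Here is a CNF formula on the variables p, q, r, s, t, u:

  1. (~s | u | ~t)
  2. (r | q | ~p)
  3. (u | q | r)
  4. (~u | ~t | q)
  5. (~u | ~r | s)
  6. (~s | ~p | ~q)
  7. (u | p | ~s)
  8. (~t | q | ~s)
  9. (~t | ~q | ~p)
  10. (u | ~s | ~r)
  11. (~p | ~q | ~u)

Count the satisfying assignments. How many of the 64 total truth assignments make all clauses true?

20

Case analysis on q and u:
  q=T, u=T: t free; 3 ways for (p,r,s) × 2^1 = 6.
  q=T, u=F: r free; 3 ways for (p,s,t) × 2^1 = 6.
  q=F, u=T: remaining (p,r,s,t) ∈ {(F,F,F,F); (F,F,T,F); (F,T,T,F); (T,T,T,F)} — 4.
  q=F, u=F: remaining (p,r,s,t) ∈ {(F,T,F,F); (F,T,F,T); (T,T,F,F); (T,T,F,T)} — 4.
Total: 6 + 6 + 4 + 4 = 20.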